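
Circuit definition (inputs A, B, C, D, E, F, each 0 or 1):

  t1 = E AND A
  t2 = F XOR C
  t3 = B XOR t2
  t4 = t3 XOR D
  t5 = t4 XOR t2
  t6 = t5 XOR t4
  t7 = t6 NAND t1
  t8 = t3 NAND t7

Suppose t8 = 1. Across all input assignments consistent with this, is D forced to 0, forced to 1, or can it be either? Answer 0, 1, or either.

Both values of D occur among assignments with t8 = 1:
  D=0: A=0, B=0, C=0, D=0, E=0, F=0
  D=1: A=0, B=0, C=0, D=1, E=0, F=0

either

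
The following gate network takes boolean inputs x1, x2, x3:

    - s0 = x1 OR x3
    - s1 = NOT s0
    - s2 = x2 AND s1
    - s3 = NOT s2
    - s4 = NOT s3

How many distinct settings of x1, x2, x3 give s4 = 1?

1

s4 = NOT s3 must be 1, so s3 = 0.
s3 = NOT s2 must be 0, so s2 = 1.
Satisfying assignments:
  x1=0, x2=1, x3=0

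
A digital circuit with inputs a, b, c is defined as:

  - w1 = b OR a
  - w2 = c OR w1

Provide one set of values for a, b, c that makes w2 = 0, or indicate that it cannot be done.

w2 = c OR w1 must be 0, so both c = 0 and w1 = 0.
w1 = b OR a must be 0, so both b = 0 and a = 0.
Check with a=0 b=0 c=0:
w1 = b OR a = 0 OR 0 = 0
w2 = c OR w1 = 0 OR 0 = 0
So w2 = 0 as required.

a=0 b=0 c=0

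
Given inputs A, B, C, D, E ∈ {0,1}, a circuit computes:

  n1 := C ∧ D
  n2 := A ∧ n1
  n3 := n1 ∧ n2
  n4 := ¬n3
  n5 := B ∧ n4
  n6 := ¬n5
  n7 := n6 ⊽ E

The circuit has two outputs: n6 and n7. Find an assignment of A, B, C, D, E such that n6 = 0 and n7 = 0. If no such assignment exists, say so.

Check with A=0 B=1 C=0 D=0 E=1:
n1 = C ∧ D = 0 ∧ 0 = 0
n2 = A ∧ n1 = 0 ∧ 0 = 0
n3 = n1 ∧ n2 = 0 ∧ 0 = 0
n4 = ¬n3 = ¬0 = 1
n5 = B ∧ n4 = 1 ∧ 1 = 1
n6 = ¬n5 = ¬1 = 0
n7 = n6 ⊽ E = 0 ⊽ 1 = 0
So n6 = 0 and n7 = 0.

A=0 B=1 C=0 D=0 E=1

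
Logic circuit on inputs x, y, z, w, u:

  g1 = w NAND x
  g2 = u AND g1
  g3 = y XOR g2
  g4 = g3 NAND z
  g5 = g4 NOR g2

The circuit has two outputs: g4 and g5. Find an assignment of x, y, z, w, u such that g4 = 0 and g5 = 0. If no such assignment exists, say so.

Check with x=0 y=0 z=1 w=0 u=1:
g1 = w NAND x = 0 NAND 0 = 1
g2 = u AND g1 = 1 AND 1 = 1
g3 = y XOR g2 = 0 XOR 1 = 1
g4 = g3 NAND z = 1 NAND 1 = 0
g5 = g4 NOR g2 = 0 NOR 1 = 0
So g4 = 0 and g5 = 0.

x=0 y=0 z=1 w=0 u=1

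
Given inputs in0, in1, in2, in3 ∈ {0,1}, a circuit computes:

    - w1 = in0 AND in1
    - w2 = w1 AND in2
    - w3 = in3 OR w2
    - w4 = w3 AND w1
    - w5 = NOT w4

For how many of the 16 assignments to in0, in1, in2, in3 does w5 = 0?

3

w5 = NOT w4 must be 0, so w4 = 1.
Satisfying assignments:
  in0=1, in1=1, in2=0, in3=1
  in0=1, in1=1, in2=1, in3=0
  in0=1, in1=1, in2=1, in3=1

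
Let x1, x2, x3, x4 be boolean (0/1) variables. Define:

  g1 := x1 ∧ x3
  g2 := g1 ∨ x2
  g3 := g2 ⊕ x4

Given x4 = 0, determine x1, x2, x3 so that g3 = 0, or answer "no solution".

Check with x4 = 0 and x1=0, x2=0, x3=1:
g1 = x1 ∧ x3 = 0 ∧ 1 = 0
g2 = g1 ∨ x2 = 0 ∨ 0 = 0
g3 = g2 ⊕ x4 = 0 ⊕ 0 = 0
So g3 = 0.

x1=0, x2=0, x3=1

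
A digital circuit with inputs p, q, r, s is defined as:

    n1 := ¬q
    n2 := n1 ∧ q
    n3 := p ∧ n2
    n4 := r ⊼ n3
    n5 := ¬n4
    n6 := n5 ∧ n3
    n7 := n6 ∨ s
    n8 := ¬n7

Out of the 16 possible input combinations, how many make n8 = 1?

n8 = ¬n7 must be 1, so n7 = 0.
n7 = n6 ∨ s must be 0, so both n6 = 0 and s = 0.
Enumerating the 16 input combinations, 8 give n8 = 1 and 8 give n8 = 0.

8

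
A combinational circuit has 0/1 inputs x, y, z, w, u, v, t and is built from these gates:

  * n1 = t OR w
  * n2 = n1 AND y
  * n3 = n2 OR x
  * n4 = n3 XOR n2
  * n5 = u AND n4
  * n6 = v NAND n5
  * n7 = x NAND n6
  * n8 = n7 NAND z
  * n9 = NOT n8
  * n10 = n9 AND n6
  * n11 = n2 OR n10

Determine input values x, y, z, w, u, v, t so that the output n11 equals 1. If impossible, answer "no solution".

n11 = n2 OR n10 must be 1, so at least one of n2, n10 is 1.
Check with x=1, y=1, z=0, w=1, u=1, v=0, t=1:
n1 = t OR w = 1 OR 1 = 1
n2 = n1 AND y = 1 AND 1 = 1
n3 = n2 OR x = 1 OR 1 = 1
n4 = n3 XOR n2 = 1 XOR 1 = 0
n5 = u AND n4 = 1 AND 0 = 0
n6 = v NAND n5 = 0 NAND 0 = 1
n7 = x NAND n6 = 1 NAND 1 = 0
n8 = n7 NAND z = 0 NAND 0 = 1
n9 = NOT n8 = NOT 1 = 0
n10 = n9 AND n6 = 0 AND 1 = 0
n11 = n2 OR n10 = 1 OR 0 = 1
So n11 = 1 as required.

x=1, y=1, z=0, w=1, u=1, v=0, t=1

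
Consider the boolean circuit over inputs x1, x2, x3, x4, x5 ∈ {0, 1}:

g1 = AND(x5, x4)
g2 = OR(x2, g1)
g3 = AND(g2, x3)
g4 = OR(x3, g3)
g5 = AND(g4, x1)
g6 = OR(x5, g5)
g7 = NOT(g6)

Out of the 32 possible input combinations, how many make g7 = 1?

g7 = NOT(g6) must be 1, so g6 = 0.
Enumerating the 32 input combinations, 12 give g7 = 1 and 20 give g7 = 0.

12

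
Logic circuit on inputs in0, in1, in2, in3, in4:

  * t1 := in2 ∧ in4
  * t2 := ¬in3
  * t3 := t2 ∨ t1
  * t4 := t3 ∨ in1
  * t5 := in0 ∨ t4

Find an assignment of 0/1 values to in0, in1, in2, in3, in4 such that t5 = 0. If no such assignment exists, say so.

in0=0, in1=0, in2=0, in3=1, in4=0

Check with in0=0, in1=0, in2=0, in3=1, in4=0:
t1 = in2 ∧ in4 = 0 ∧ 0 = 0
t2 = ¬in3 = ¬1 = 0
t3 = t2 ∨ t1 = 0 ∨ 0 = 0
t4 = t3 ∨ in1 = 0 ∨ 0 = 0
t5 = in0 ∨ t4 = 0 ∨ 0 = 0
So t5 = 0 as required.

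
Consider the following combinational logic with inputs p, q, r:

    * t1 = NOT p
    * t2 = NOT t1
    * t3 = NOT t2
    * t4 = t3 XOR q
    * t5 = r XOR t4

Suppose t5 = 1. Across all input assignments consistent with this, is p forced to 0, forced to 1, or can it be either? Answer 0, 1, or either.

either

Both values of p occur among assignments with t5 = 1:
  p=0: p=0, q=0, r=0
  p=1: p=1, q=0, r=1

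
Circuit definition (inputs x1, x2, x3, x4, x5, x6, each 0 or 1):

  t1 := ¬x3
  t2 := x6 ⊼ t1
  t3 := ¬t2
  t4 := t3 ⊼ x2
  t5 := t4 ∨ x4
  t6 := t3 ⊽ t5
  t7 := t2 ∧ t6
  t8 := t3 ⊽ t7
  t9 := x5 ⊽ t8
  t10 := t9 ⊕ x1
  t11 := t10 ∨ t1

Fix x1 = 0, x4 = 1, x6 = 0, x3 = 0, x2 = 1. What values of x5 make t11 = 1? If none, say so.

t11 = t10 ∨ t1 must be 1, so at least one of t10, t1 is 1.
Check with x1 = 0, x4 = 1, x6 = 0, x3 = 0, x2 = 1 and x5=1:
t1 = ¬x3 = ¬0 = 1
t2 = x6 ⊼ t1 = 0 ⊼ 1 = 1
t3 = ¬t2 = ¬1 = 0
t4 = t3 ⊼ x2 = 0 ⊼ 1 = 1
t5 = t4 ∨ x4 = 1 ∨ 1 = 1
t6 = t3 ⊽ t5 = 0 ⊽ 1 = 0
t7 = t2 ∧ t6 = 1 ∧ 0 = 0
t8 = t3 ⊽ t7 = 0 ⊽ 0 = 1
t9 = x5 ⊽ t8 = 1 ⊽ 1 = 0
t10 = t9 ⊕ x1 = 0 ⊕ 0 = 0
t11 = t10 ∨ t1 = 0 ∨ 1 = 1
So t11 = 1.

x5=1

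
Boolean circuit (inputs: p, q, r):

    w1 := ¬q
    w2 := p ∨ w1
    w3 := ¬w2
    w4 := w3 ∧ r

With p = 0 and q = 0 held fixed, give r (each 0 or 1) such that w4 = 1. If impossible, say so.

no solution exists

With p = 0 and q = 0 fixed, none of the 2 settings of r give w4 = 1.
For example, with r=0:
w1 = ¬q = ¬0 = 1
w2 = p ∨ w1 = 0 ∨ 1 = 1
w3 = ¬w2 = ¬1 = 0
w4 = w3 ∧ r = 0 ∧ 0 = 0
giving w4 = 0 ≠ 1.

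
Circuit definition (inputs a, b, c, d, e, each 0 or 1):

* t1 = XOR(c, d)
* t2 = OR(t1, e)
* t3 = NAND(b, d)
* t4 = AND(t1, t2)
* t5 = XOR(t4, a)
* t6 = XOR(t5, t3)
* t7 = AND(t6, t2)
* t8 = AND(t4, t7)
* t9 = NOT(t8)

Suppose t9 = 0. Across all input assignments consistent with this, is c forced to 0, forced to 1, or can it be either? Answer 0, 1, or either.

either

Both values of c occur among assignments with t9 = 0:
  c=0: a=0, b=1, c=0, d=1, e=0
  c=1: a=1, b=0, c=1, d=0, e=0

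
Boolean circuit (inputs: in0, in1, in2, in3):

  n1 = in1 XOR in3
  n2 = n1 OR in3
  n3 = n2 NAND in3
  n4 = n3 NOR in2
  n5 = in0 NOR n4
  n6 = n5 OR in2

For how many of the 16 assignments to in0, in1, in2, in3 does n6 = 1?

n6 = n5 OR in2 must be 1, so at least one of n5, in2 is 1.
Enumerating the 16 input combinations, 10 give n6 = 1 and 6 give n6 = 0.

10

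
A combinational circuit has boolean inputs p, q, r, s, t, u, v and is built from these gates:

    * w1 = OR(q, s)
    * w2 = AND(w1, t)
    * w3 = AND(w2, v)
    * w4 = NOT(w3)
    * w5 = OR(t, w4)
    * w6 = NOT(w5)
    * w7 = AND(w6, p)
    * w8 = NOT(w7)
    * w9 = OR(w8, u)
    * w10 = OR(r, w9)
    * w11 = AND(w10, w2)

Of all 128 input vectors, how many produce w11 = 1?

w11 = AND(w10, w2) must be 1, so both w10 = 1 and w2 = 1.
Enumerating the 128 input combinations, 48 give w11 = 1 and 80 give w11 = 0.

48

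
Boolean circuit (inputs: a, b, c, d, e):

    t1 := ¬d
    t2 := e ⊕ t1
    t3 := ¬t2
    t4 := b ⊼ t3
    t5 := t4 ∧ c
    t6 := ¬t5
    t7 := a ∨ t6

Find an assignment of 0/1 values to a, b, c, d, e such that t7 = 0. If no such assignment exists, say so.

a=0, b=0, c=1, d=1, e=0

t7 = a ∨ t6 must be 0, so both a = 0 and t6 = 0.
t6 = ¬t5 must be 0, so t5 = 1.
t5 = t4 ∧ c must be 1, so both t4 = 1 and c = 1.
Check with a=0, b=0, c=1, d=1, e=0:
t1 = ¬d = ¬1 = 0
t2 = e ⊕ t1 = 0 ⊕ 0 = 0
t3 = ¬t2 = ¬0 = 1
t4 = b ⊼ t3 = 0 ⊼ 1 = 1
t5 = t4 ∧ c = 1 ∧ 1 = 1
t6 = ¬t5 = ¬1 = 0
t7 = a ∨ t6 = 0 ∨ 0 = 0
So t7 = 0 as required.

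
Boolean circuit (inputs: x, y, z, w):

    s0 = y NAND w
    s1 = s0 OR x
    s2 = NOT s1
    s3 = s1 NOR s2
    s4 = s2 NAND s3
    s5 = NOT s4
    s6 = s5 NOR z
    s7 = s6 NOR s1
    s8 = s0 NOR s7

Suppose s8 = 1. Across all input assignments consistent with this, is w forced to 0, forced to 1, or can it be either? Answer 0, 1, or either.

s8 = s0 NOR s7 must be 1, so both s0 = 0 and s7 = 0.
s0 = y NAND w must be 0, so both y = 1 and w = 1.
s7 = s6 NOR s1 must be 0, so at least one of s6, s1 is 1.
Every assignment with s8 = 1 has w = 1; there are 3 such assignment(s).
  x=0, y=1, z=0, w=1
  x=1, y=1, z=0, w=1
  x=1, y=1, z=1, w=1

1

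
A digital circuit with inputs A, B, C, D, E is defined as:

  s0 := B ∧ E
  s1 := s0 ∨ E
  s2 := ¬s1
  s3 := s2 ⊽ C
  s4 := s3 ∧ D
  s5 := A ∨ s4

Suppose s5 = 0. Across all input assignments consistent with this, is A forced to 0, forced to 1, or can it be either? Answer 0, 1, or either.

s5 = A ∨ s4 must be 0, so both A = 0 and s4 = 0.
Every assignment with s5 = 0 has A = 0; there are 14 such assignment(s).

0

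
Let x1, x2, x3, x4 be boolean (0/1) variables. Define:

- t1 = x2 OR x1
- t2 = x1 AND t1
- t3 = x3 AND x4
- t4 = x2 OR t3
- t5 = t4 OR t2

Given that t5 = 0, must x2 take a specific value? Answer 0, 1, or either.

0

t5 = t4 OR t2 must be 0, so both t4 = 0 and t2 = 0.
t4 = x2 OR t3 must be 0, so both x2 = 0 and t3 = 0.
t2 = x1 AND t1 must be 0, so at least one of x1, t1 is 0.
Every assignment with t5 = 0 has x2 = 0; there are 3 such assignment(s).
  x1=0, x2=0, x3=0, x4=0
  x1=0, x2=0, x3=0, x4=1
  x1=0, x2=0, x3=1, x4=0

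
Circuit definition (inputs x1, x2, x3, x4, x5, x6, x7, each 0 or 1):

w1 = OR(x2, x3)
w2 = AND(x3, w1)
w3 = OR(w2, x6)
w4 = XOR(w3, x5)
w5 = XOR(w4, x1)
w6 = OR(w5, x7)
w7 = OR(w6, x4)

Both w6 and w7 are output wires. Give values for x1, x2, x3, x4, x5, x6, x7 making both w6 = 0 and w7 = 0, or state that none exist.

x1=1, x2=1, x3=1, x4=0, x5=0, x6=0, x7=0

Check with x1=1, x2=1, x3=1, x4=0, x5=0, x6=0, x7=0:
w1 = OR(x2, x3) = OR(1, 1) = 1
w2 = AND(x3, w1) = AND(1, 1) = 1
w3 = OR(w2, x6) = OR(1, 0) = 1
w4 = XOR(w3, x5) = XOR(1, 0) = 1
w5 = XOR(w4, x1) = XOR(1, 1) = 0
w6 = OR(w5, x7) = OR(0, 0) = 0
w7 = OR(w6, x4) = OR(0, 0) = 0
So w6 = 0 and w7 = 0.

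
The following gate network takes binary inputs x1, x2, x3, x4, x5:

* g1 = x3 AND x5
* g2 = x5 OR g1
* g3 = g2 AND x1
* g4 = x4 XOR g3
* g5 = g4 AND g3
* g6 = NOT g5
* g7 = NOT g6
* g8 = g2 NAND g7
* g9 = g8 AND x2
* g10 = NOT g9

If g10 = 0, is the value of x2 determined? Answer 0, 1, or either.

1

g10 = NOT g9 must be 0, so g9 = 1.
g9 = g8 AND x2 must be 1, so both g8 = 1 and x2 = 1.
Every assignment with g10 = 0 has x2 = 1; there are 14 such assignment(s).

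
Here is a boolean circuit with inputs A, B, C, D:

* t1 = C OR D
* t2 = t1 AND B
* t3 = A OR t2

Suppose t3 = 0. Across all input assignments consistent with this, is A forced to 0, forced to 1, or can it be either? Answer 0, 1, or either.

0

t3 = A OR t2 must be 0, so both A = 0 and t2 = 0.
Every assignment with t3 = 0 has A = 0; there are 5 such assignment(s).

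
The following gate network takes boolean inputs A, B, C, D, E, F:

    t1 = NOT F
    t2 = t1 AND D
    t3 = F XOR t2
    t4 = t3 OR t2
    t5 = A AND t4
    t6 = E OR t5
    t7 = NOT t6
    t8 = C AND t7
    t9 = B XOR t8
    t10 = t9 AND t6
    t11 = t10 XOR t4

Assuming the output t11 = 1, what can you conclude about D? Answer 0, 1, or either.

Both values of D occur among assignments with t11 = 1:
  D=0: A=0, B=0, C=0, D=0, E=0, F=1
  D=1: A=0, B=0, C=0, D=1, E=0, F=0

either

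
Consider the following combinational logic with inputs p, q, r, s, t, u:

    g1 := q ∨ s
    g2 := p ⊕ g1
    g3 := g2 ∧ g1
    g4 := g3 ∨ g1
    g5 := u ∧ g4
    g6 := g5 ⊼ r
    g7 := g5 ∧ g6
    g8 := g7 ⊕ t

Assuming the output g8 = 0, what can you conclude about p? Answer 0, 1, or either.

Both values of p occur among assignments with g8 = 0:
  p=0: p=0, q=0, r=0, s=0, t=0, u=0
  p=1: p=1, q=0, r=0, s=0, t=0, u=0

either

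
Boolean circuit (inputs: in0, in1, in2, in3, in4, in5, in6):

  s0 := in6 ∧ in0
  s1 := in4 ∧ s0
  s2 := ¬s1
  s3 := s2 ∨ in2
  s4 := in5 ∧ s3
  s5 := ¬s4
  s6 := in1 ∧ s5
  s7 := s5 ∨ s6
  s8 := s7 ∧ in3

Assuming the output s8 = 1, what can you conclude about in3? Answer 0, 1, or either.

1

s8 = s7 ∧ in3 must be 1, so both s7 = 1 and in3 = 1.
s7 = s5 ∨ s6 must be 1, so at least one of s5, s6 is 1.
Every assignment with s8 = 1 has in3 = 1; there are 34 such assignment(s).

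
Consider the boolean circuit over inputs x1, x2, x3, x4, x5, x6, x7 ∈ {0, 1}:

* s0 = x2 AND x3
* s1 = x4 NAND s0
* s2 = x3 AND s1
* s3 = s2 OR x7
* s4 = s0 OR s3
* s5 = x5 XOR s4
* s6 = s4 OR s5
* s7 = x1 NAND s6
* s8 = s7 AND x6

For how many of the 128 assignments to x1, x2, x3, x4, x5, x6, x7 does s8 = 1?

36

s8 = s7 AND x6 must be 1, so both s7 = 1 and x6 = 1.
s7 = x1 NAND s6 must be 1, so at least one of x1, s6 is 0.
Enumerating the 128 input combinations, 36 give s8 = 1 and 92 give s8 = 0.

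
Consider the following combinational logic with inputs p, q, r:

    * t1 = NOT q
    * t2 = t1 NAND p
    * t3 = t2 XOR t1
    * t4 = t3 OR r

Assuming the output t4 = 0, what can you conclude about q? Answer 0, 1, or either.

t4 = t3 OR r must be 0, so both t3 = 0 and r = 0.
t3 = t2 XOR t1 must be 0, so t2 and t1 are equal.
Every assignment with t4 = 0 has q = 0; there are 1 such assignment(s).
  p=0, q=0, r=0

0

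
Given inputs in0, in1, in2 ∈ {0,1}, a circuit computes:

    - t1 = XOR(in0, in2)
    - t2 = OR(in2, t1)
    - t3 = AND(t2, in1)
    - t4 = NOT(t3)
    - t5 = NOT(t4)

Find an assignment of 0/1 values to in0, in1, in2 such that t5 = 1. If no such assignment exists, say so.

in0=0, in1=1, in2=1

t5 = NOT(t4) must be 1, so t4 = 0.
Check with in0=0, in1=1, in2=1:
t1 = XOR(in0, in2) = XOR(0, 1) = 1
t2 = OR(in2, t1) = OR(1, 1) = 1
t3 = AND(t2, in1) = AND(1, 1) = 1
t4 = NOT(t3) = NOT 1 = 0
t5 = NOT(t4) = NOT 0 = 1
So t5 = 1 as required.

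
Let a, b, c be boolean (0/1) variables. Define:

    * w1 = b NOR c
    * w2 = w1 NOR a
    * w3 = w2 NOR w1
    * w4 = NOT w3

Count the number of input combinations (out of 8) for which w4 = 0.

3

w4 = NOT w3 must be 0, so w3 = 1.
Satisfying assignments:
  a=1, b=0, c=1
  a=1, b=1, c=0
  a=1, b=1, c=1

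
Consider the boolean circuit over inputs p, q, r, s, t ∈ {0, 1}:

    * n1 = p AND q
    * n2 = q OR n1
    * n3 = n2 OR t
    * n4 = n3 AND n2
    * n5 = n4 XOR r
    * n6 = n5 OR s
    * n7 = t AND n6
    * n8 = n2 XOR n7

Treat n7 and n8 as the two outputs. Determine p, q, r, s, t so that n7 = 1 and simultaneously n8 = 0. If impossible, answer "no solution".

p=0, q=1, r=0, s=1, t=1

Check with p=0, q=1, r=0, s=1, t=1:
n1 = p AND q = 0 AND 1 = 0
n2 = q OR n1 = 1 OR 0 = 1
n3 = n2 OR t = 1 OR 1 = 1
n4 = n3 AND n2 = 1 AND 1 = 1
n5 = n4 XOR r = 1 XOR 0 = 1
n6 = n5 OR s = 1 OR 1 = 1
n7 = t AND n6 = 1 AND 1 = 1
n8 = n2 XOR n7 = 1 XOR 1 = 0
So n7 = 1 and n8 = 0.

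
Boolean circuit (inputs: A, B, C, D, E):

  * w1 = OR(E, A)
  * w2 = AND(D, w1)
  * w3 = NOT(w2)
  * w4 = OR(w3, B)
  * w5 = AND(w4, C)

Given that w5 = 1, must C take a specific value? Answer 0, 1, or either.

1

w5 = AND(w4, C) must be 1, so both w4 = 1 and C = 1.
w4 = OR(w3, B) must be 1, so at least one of w3, B is 1.
Every assignment with w5 = 1 has C = 1; there are 13 such assignment(s).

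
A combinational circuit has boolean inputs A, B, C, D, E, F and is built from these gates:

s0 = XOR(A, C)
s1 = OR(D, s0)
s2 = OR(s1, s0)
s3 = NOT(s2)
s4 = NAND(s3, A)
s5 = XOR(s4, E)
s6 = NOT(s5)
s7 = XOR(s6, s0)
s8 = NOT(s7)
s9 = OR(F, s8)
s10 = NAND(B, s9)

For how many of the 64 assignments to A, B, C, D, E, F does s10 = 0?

s10 = NAND(B, s9) must be 0, so both B = 1 and s9 = 1.
s9 = OR(F, s8) must be 1, so at least one of F, s8 is 1.
Enumerating the 64 input combinations, 24 give s10 = 0 and 40 give s10 = 1.

24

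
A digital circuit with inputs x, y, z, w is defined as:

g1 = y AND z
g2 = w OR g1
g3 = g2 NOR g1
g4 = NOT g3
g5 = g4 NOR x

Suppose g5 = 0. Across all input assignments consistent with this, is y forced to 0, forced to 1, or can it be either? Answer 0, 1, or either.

either

Both values of y occur among assignments with g5 = 0:
  y=0: x=0, y=0, z=0, w=1
  y=1: x=0, y=1, z=0, w=1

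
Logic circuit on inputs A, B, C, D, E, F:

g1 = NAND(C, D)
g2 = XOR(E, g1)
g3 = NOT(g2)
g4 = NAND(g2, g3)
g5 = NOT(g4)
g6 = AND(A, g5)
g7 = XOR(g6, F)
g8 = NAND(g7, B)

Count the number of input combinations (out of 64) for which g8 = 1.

48

g8 = NAND(g7, B) must be 1, so at least one of g7, B is 0.
Enumerating the 64 input combinations, 48 give g8 = 1 and 16 give g8 = 0.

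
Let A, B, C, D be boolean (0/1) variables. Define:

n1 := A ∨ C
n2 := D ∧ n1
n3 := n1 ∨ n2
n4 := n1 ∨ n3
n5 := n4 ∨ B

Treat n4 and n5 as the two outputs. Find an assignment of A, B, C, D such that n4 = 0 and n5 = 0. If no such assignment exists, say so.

Check with A=0, B=0, C=0, D=1:
n1 = A ∨ C = 0 ∨ 0 = 0
n2 = D ∧ n1 = 1 ∧ 0 = 0
n3 = n1 ∨ n2 = 0 ∨ 0 = 0
n4 = n1 ∨ n3 = 0 ∨ 0 = 0
n5 = n4 ∨ B = 0 ∨ 0 = 0
So n4 = 0 and n5 = 0.

A=0, B=0, C=0, D=1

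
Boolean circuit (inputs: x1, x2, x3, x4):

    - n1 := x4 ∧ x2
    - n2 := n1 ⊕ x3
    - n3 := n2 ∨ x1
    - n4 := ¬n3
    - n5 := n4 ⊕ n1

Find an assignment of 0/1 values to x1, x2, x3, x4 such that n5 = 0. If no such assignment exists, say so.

x1=0, x2=1, x3=1, x4=0

Check with x1=0, x2=1, x3=1, x4=0:
n1 = x4 ∧ x2 = 0 ∧ 1 = 0
n2 = n1 ⊕ x3 = 0 ⊕ 1 = 1
n3 = n2 ∨ x1 = 1 ∨ 0 = 1
n4 = ¬n3 = ¬1 = 0
n5 = n4 ⊕ n1 = 0 ⊕ 0 = 0
So n5 = 0 as required.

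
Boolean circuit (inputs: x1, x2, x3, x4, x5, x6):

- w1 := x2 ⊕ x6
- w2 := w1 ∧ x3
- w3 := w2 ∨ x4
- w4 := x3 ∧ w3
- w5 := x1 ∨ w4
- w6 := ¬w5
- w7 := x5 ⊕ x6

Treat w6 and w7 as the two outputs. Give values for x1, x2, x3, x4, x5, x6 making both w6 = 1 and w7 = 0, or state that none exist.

Check with x1=0, x2=1, x3=1, x4=0, x5=1, x6=1:
w1 = x2 ⊕ x6 = 1 ⊕ 1 = 0
w2 = w1 ∧ x3 = 0 ∧ 1 = 0
w3 = w2 ∨ x4 = 0 ∨ 0 = 0
w4 = x3 ∧ w3 = 1 ∧ 0 = 0
w5 = x1 ∨ w4 = 0 ∨ 0 = 0
w6 = ¬w5 = ¬0 = 1
w7 = x5 ⊕ x6 = 1 ⊕ 1 = 0
So w6 = 1 and w7 = 0.

x1=0, x2=1, x3=1, x4=0, x5=1, x6=1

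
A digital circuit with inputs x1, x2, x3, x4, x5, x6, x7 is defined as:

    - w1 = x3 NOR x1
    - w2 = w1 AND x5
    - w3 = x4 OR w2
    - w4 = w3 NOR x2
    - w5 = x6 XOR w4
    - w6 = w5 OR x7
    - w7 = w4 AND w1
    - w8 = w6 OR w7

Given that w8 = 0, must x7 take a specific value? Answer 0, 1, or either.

0

w8 = w6 OR w7 must be 0, so both w6 = 0 and w7 = 0.
w6 = w5 OR x7 must be 0, so both w5 = 0 and x7 = 0.
Every assignment with w8 = 0 has x7 = 0; there are 31 such assignment(s).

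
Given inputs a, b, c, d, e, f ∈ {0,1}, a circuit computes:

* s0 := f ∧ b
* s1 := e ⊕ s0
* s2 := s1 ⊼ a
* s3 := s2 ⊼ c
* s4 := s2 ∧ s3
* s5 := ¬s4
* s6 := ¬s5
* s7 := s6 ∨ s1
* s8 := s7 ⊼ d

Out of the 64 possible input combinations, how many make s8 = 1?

40

s8 = s7 ⊼ d must be 1, so at least one of s7, d is 0.
Enumerating the 64 input combinations, 40 give s8 = 1 and 24 give s8 = 0.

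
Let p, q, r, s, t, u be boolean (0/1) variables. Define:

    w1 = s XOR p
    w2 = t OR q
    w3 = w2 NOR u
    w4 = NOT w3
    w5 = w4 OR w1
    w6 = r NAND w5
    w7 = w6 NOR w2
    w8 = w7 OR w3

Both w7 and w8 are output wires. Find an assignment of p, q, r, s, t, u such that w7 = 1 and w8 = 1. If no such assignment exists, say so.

p=1, q=0, r=1, s=0, t=0, u=0

Check with p=1, q=0, r=1, s=0, t=0, u=0:
w1 = s XOR p = 0 XOR 1 = 1
w2 = t OR q = 0 OR 0 = 0
w3 = w2 NOR u = 0 NOR 0 = 1
w4 = NOT w3 = NOT 1 = 0
w5 = w4 OR w1 = 0 OR 1 = 1
w6 = r NAND w5 = 1 NAND 1 = 0
w7 = w6 NOR w2 = 0 NOR 0 = 1
w8 = w7 OR w3 = 1 OR 1 = 1
So w7 = 1 and w8 = 1.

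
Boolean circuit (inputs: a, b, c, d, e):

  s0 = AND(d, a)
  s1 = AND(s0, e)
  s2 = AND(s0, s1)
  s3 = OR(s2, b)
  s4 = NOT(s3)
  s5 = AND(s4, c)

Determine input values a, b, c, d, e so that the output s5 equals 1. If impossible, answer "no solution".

a=0, b=0, c=1, d=0, e=0

s5 = AND(s4, c) must be 1, so both s4 = 1 and c = 1.
s4 = NOT(s3) must be 1, so s3 = 0.
Check with a=0, b=0, c=1, d=0, e=0:
s0 = AND(d, a) = AND(0, 0) = 0
s1 = AND(s0, e) = AND(0, 0) = 0
s2 = AND(s0, s1) = AND(0, 0) = 0
s3 = OR(s2, b) = OR(0, 0) = 0
s4 = NOT(s3) = NOT 0 = 1
s5 = AND(s4, c) = AND(1, 1) = 1
So s5 = 1 as required.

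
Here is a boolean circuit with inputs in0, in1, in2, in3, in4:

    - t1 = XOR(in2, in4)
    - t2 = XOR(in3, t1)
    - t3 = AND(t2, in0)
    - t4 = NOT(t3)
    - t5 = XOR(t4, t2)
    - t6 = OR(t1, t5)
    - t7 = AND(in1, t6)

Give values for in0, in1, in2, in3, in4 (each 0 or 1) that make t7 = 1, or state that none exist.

t7 = AND(in1, t6) must be 1, so both in1 = 1 and t6 = 1.
t6 = OR(t1, t5) must be 1, so at least one of t1, t5 is 1.
Check with in0=0, in1=1, in2=1, in3=1, in4=0:
t1 = XOR(in2, in4) = XOR(1, 0) = 1
t2 = XOR(in3, t1) = XOR(1, 1) = 0
t3 = AND(t2, in0) = AND(0, 0) = 0
t4 = NOT(t3) = NOT 0 = 1
t5 = XOR(t4, t2) = XOR(1, 0) = 1
t6 = OR(t1, t5) = OR(1, 1) = 1
t7 = AND(in1, t6) = AND(1, 1) = 1
So t7 = 1 as required.

in0=0, in1=1, in2=1, in3=1, in4=0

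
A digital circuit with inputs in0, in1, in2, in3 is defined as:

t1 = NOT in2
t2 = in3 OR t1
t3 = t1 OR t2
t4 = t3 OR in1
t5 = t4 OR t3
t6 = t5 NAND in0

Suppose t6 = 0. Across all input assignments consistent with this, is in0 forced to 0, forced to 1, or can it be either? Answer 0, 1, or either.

1

t6 = t5 NAND in0 must be 0, so both t5 = 1 and in0 = 1.
t5 = t4 OR t3 must be 1, so at least one of t4, t3 is 1.
Every assignment with t6 = 0 has in0 = 1; there are 7 such assignment(s).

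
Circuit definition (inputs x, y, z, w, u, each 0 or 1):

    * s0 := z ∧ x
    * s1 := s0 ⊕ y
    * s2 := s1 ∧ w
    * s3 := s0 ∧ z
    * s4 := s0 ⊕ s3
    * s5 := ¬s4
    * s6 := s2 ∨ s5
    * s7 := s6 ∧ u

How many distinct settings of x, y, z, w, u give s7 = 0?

s7 = s6 ∧ u must be 0, so at least one of s6, u is 0.
Enumerating the 32 input combinations, 16 give s7 = 0 and 16 give s7 = 1.

16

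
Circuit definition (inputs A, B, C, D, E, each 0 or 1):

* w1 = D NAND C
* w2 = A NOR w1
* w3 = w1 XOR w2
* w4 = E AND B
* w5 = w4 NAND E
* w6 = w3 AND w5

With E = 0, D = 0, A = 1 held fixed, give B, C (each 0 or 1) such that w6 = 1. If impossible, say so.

w6 = w3 AND w5 must be 1, so both w3 = 1 and w5 = 1.
w3 = w1 XOR w2 must be 1, so w1 and w2 differ.
Check with E = 0, D = 0, A = 1 and B=0, C=1:
w1 = D NAND C = 0 NAND 1 = 1
w2 = A NOR w1 = 1 NOR 1 = 0
w3 = w1 XOR w2 = 1 XOR 0 = 1
w4 = E AND B = 0 AND 0 = 0
w5 = w4 NAND E = 0 NAND 0 = 1
w6 = w3 AND w5 = 1 AND 1 = 1
So w6 = 1.

B=0 C=1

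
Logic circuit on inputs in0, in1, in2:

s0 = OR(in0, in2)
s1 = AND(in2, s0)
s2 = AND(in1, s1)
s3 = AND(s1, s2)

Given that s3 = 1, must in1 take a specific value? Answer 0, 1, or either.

1

s3 = AND(s1, s2) must be 1, so both s1 = 1 and s2 = 1.
s1 = AND(in2, s0) must be 1, so both in2 = 1 and s0 = 1.
s2 = AND(in1, s1) must be 1, so both in1 = 1 and s1 = 1.
Every assignment with s3 = 1 has in1 = 1; there are 2 such assignment(s).
  in0=0, in1=1, in2=1
  in0=1, in1=1, in2=1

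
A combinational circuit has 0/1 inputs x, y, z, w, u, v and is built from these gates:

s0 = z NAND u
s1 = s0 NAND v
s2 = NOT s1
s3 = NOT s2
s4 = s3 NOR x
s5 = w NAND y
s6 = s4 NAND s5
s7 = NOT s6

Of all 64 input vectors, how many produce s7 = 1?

s7 = NOT s6 must be 1, so s6 = 0.
s6 = s4 NAND s5 must be 0, so both s4 = 1 and s5 = 1.
s4 = s3 NOR x must be 1, so both s3 = 0 and x = 0.
Enumerating the 64 input combinations, 9 give s7 = 1 and 55 give s7 = 0.

9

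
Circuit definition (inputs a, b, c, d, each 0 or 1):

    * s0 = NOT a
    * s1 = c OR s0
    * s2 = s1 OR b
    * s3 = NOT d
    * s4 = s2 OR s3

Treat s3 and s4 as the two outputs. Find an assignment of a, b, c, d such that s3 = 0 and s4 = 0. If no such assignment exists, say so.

Check with a=1, b=0, c=0, d=1:
s0 = NOT a = NOT 1 = 0
s1 = c OR s0 = 0 OR 0 = 0
s2 = s1 OR b = 0 OR 0 = 0
s3 = NOT d = NOT 1 = 0
s4 = s2 OR s3 = 0 OR 0 = 0
So s3 = 0 and s4 = 0.

a=1, b=0, c=0, d=1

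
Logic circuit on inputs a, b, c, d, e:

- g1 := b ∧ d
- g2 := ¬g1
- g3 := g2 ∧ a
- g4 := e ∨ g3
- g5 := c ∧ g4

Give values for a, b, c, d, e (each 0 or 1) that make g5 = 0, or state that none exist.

g5 = c ∧ g4 must be 0, so at least one of c, g4 is 0.
Check with a=1, b=1, c=0, d=1, e=1:
g1 = b ∧ d = 1 ∧ 1 = 1
g2 = ¬g1 = ¬1 = 0
g3 = g2 ∧ a = 0 ∧ 1 = 0
g4 = e ∨ g3 = 1 ∨ 0 = 1
g5 = c ∧ g4 = 0 ∧ 1 = 0
So g5 = 0 as required.

a=1, b=1, c=0, d=1, e=1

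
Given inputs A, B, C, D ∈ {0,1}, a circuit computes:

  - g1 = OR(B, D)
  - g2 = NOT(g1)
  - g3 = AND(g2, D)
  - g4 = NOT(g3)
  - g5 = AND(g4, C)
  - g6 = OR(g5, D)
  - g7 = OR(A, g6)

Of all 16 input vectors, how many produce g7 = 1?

14

g7 = OR(A, g6) must be 1, so at least one of A, g6 is 1.
Enumerating the 16 input combinations, 14 give g7 = 1 and 2 give g7 = 0.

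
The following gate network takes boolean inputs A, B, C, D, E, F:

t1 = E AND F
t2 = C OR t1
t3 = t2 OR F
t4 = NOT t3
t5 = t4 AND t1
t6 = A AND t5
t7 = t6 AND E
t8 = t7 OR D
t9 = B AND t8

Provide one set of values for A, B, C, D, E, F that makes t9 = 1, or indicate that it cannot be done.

A=1 B=1 C=0 D=1 E=1 F=1

t9 = B AND t8 must be 1, so both B = 1 and t8 = 1.
t8 = t7 OR D must be 1, so at least one of t7, D is 1.
Check with A=1 B=1 C=0 D=1 E=1 F=1:
t1 = E AND F = 1 AND 1 = 1
t2 = C OR t1 = 0 OR 1 = 1
t3 = t2 OR F = 1 OR 1 = 1
t4 = NOT t3 = NOT 1 = 0
t5 = t4 AND t1 = 0 AND 1 = 0
t6 = A AND t5 = 1 AND 0 = 0
t7 = t6 AND E = 0 AND 1 = 0
t8 = t7 OR D = 0 OR 1 = 1
t9 = B AND t8 = 1 AND 1 = 1
So t9 = 1 as required.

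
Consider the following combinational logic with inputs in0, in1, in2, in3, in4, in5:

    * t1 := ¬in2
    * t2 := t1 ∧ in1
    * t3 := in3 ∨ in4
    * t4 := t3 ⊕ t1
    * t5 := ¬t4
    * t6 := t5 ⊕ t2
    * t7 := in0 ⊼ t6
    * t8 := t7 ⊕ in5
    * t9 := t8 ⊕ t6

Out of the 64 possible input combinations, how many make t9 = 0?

32

t9 = t8 ⊕ t6 must be 0, so t8 and t6 are equal.
Enumerating the 64 input combinations, 32 give t9 = 0 and 32 give t9 = 1.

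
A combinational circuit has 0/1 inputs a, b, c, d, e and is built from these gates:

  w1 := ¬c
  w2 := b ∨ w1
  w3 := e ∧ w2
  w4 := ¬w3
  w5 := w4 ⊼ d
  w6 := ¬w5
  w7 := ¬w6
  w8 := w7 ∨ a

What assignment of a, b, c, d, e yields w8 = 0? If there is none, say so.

a=0 b=0 c=0 d=1 e=0

Check with a=0 b=0 c=0 d=1 e=0:
w1 = ¬c = ¬0 = 1
w2 = b ∨ w1 = 0 ∨ 1 = 1
w3 = e ∧ w2 = 0 ∧ 1 = 0
w4 = ¬w3 = ¬0 = 1
w5 = w4 ⊼ d = 1 ⊼ 1 = 0
w6 = ¬w5 = ¬0 = 1
w7 = ¬w6 = ¬1 = 0
w8 = w7 ∨ a = 0 ∨ 0 = 0
So w8 = 0 as required.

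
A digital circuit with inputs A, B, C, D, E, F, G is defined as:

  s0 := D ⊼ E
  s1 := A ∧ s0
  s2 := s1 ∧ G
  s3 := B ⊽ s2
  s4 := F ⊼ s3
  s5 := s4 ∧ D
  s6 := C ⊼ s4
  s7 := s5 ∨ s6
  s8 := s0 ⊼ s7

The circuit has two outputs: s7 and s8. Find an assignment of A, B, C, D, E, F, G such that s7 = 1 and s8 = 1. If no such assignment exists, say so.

Check with A=0, B=1, C=1, D=1, E=1, F=1, G=0:
s0 = D ⊼ E = 1 ⊼ 1 = 0
s1 = A ∧ s0 = 0 ∧ 0 = 0
s2 = s1 ∧ G = 0 ∧ 0 = 0
s3 = B ⊽ s2 = 1 ⊽ 0 = 0
s4 = F ⊼ s3 = 1 ⊼ 0 = 1
s5 = s4 ∧ D = 1 ∧ 1 = 1
s6 = C ⊼ s4 = 1 ⊼ 1 = 0
s7 = s5 ∨ s6 = 1 ∨ 0 = 1
s8 = s0 ⊼ s7 = 0 ⊼ 1 = 1
So s7 = 1 and s8 = 1.

A=0, B=1, C=1, D=1, E=1, F=1, G=0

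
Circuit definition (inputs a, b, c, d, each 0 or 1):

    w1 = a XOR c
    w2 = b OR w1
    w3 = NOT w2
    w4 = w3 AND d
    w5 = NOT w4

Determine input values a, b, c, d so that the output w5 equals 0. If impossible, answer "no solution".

Check with a=1, b=0, c=1, d=1:
w1 = a XOR c = 1 XOR 1 = 0
w2 = b OR w1 = 0 OR 0 = 0
w3 = NOT w2 = NOT 0 = 1
w4 = w3 AND d = 1 AND 1 = 1
w5 = NOT w4 = NOT 1 = 0
So w5 = 0 as required.

a=1, b=0, c=1, d=1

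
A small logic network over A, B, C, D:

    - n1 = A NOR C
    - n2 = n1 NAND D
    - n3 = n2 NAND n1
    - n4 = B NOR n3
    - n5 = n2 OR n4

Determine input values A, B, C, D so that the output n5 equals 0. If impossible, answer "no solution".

A=0 B=1 C=0 D=1

n5 = n2 OR n4 must be 0, so both n2 = 0 and n4 = 0.
n2 = n1 NAND D must be 0, so both n1 = 1 and D = 1.
n4 = B NOR n3 must be 0, so at least one of B, n3 is 1.
Check with A=0 B=1 C=0 D=1:
n1 = A NOR C = 0 NOR 0 = 1
n2 = n1 NAND D = 1 NAND 1 = 0
n3 = n2 NAND n1 = 0 NAND 1 = 1
n4 = B NOR n3 = 1 NOR 1 = 0
n5 = n2 OR n4 = 0 OR 0 = 0
So n5 = 0 as required.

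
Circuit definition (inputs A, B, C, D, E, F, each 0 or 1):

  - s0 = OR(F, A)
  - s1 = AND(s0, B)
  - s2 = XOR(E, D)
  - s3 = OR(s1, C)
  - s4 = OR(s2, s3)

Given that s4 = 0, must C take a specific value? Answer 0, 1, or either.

0

s4 = OR(s2, s3) must be 0, so both s2 = 0 and s3 = 0.
s2 = XOR(E, D) must be 0, so E and D are equal.
s3 = OR(s1, C) must be 0, so both s1 = 0 and C = 0.
Every assignment with s4 = 0 has C = 0; there are 10 such assignment(s).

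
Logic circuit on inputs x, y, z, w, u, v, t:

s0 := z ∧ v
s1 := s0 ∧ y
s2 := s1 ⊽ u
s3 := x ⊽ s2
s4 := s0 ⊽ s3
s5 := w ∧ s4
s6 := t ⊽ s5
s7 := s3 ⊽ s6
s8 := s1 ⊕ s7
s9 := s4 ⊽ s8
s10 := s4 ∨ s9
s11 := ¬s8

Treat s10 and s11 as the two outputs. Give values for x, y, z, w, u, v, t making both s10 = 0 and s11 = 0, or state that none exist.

Check with x=0, y=0, z=1, w=0, u=0, v=1, t=1:
s0 = z ∧ v = 1 ∧ 1 = 1
s1 = s0 ∧ y = 1 ∧ 0 = 0
s2 = s1 ⊽ u = 0 ⊽ 0 = 1
s3 = x ⊽ s2 = 0 ⊽ 1 = 0
s4 = s0 ⊽ s3 = 1 ⊽ 0 = 0
s5 = w ∧ s4 = 0 ∧ 0 = 0
s6 = t ⊽ s5 = 1 ⊽ 0 = 0
s7 = s3 ⊽ s6 = 0 ⊽ 0 = 1
s8 = s1 ⊕ s7 = 0 ⊕ 1 = 1
s9 = s4 ⊽ s8 = 0 ⊽ 1 = 0
s10 = s4 ∨ s9 = 0 ∨ 0 = 0
s11 = ¬s8 = ¬1 = 0
So s10 = 0 and s11 = 0.

x=0, y=0, z=1, w=0, u=0, v=1, t=1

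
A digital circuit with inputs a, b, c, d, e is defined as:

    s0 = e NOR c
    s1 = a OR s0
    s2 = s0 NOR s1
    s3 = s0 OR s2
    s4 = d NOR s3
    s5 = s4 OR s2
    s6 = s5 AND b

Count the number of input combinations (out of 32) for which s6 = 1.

9

s6 = s5 AND b must be 1, so both s5 = 1 and b = 1.
Enumerating the 32 input combinations, 9 give s6 = 1 and 23 give s6 = 0.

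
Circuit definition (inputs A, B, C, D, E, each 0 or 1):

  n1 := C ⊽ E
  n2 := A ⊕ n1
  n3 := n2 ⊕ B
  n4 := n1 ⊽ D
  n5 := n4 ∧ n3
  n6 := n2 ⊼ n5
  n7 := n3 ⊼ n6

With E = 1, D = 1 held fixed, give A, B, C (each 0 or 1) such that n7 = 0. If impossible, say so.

Check with E = 1, D = 1 and A=1, B=0, C=0:
n1 = C ⊽ E = 0 ⊽ 1 = 0
n2 = A ⊕ n1 = 1 ⊕ 0 = 1
n3 = n2 ⊕ B = 1 ⊕ 0 = 1
n4 = n1 ⊽ D = 0 ⊽ 1 = 0
n5 = n4 ∧ n3 = 0 ∧ 1 = 0
n6 = n2 ⊼ n5 = 1 ⊼ 0 = 1
n7 = n3 ⊼ n6 = 1 ⊼ 1 = 0
So n7 = 0.

A=1 B=0 C=0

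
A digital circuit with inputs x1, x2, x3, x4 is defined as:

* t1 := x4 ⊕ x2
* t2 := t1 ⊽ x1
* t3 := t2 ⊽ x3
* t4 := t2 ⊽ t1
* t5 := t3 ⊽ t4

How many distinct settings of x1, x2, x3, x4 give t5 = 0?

t5 = t3 ⊽ t4 must be 0, so at least one of t3, t4 is 1.
Enumerating the 16 input combinations, 8 give t5 = 0 and 8 give t5 = 1.

8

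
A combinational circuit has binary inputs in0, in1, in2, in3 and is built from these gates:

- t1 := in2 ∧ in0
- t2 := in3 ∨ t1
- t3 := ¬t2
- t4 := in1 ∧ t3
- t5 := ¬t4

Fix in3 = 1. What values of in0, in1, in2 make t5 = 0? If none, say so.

With in3 = 1 fixed, none of the 8 settings of in0, in1, in2 give t5 = 0.
For example, with in0=0, in1=0, in2=1:
t1 = in2 ∧ in0 = 1 ∧ 0 = 0
t2 = in3 ∨ t1 = 1 ∨ 0 = 1
t3 = ¬t2 = ¬1 = 0
t4 = in1 ∧ t3 = 0 ∧ 0 = 0
t5 = ¬t4 = ¬0 = 1
giving t5 = 1 ≠ 0.

no solution exists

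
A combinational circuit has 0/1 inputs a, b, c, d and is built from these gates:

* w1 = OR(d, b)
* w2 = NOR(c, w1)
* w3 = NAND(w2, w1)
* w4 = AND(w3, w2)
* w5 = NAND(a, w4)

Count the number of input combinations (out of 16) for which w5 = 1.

w5 = NAND(a, w4) must be 1, so at least one of a, w4 is 0.
Enumerating the 16 input combinations, 15 give w5 = 1 and 1 give w5 = 0.

15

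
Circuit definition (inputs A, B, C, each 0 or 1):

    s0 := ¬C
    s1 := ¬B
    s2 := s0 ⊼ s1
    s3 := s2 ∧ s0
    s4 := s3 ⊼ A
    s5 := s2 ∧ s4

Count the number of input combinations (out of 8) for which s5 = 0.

s5 = s2 ∧ s4 must be 0, so at least one of s2, s4 is 0.
Satisfying assignments:
  A=0, B=0, C=0
  A=1, B=0, C=0
  A=1, B=1, C=0

3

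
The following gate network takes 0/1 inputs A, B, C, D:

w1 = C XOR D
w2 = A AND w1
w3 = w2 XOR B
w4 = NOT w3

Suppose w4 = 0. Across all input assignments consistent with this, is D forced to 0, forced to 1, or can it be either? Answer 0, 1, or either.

Both values of D occur among assignments with w4 = 0:
  D=0: A=0, B=1, C=0, D=0
  D=1: A=0, B=1, C=0, D=1

either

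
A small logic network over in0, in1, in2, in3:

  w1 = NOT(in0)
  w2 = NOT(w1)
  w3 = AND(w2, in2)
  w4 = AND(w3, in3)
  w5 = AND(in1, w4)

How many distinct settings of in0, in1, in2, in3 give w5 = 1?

w5 = AND(in1, w4) must be 1, so both in1 = 1 and w4 = 1.
Enumerating the 16 input combinations, 1 give w5 = 1 and 15 give w5 = 0.

1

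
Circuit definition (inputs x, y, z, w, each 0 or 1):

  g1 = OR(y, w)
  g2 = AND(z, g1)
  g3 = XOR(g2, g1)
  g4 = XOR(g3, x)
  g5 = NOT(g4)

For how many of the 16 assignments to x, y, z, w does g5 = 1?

8

g5 = NOT(g4) must be 1, so g4 = 0.
g4 = XOR(g3, x) must be 0, so g3 and x are equal.
Enumerating the 16 input combinations, 8 give g5 = 1 and 8 give g5 = 0.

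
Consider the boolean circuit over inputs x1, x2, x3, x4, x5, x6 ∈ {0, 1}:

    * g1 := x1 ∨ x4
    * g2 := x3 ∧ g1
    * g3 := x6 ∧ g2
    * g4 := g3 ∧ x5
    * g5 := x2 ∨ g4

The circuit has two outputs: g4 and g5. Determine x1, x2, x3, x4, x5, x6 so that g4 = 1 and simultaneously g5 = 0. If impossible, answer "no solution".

no solution exists

Across all 64 input combinations, none give both g4 = 1 and g5 = 0.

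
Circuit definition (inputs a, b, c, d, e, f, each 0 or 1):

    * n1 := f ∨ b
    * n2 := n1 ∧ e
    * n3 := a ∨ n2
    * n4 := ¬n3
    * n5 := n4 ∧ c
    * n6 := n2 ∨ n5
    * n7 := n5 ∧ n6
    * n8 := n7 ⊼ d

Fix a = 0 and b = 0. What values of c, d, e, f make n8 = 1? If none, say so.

c=0, d=0, e=0, f=0

n8 = n7 ⊼ d must be 1, so at least one of n7, d is 0.
Check with a = 0 and b = 0 and c=0, d=0, e=0, f=0:
n1 = f ∨ b = 0 ∨ 0 = 0
n2 = n1 ∧ e = 0 ∧ 0 = 0
n3 = a ∨ n2 = 0 ∨ 0 = 0
n4 = ¬n3 = ¬0 = 1
n5 = n4 ∧ c = 1 ∧ 0 = 0
n6 = n2 ∨ n5 = 0 ∨ 0 = 0
n7 = n5 ∧ n6 = 0 ∧ 0 = 0
n8 = n7 ⊼ d = 0 ⊼ 0 = 1
So n8 = 1.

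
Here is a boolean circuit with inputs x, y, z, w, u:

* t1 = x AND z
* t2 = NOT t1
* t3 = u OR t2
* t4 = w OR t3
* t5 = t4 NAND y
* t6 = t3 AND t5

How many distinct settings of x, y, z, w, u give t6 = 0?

18

t6 = t3 AND t5 must be 0, so at least one of t3, t5 is 0.
Enumerating the 32 input combinations, 18 give t6 = 0 and 14 give t6 = 1.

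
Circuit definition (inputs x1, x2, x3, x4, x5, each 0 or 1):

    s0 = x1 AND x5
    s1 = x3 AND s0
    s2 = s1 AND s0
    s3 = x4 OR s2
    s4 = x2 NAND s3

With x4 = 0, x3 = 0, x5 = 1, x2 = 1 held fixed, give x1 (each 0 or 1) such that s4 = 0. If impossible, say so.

no solution exists

With x4 = 0, x3 = 0, x5 = 1, x2 = 1 fixed, none of the 2 settings of x1 give s4 = 0.
For example, with x1=1:
s0 = x1 AND x5 = 1 AND 1 = 1
s1 = x3 AND s0 = 0 AND 1 = 0
s2 = s1 AND s0 = 0 AND 1 = 0
s3 = x4 OR s2 = 0 OR 0 = 0
s4 = x2 NAND s3 = 1 NAND 0 = 1
giving s4 = 1 ≠ 0.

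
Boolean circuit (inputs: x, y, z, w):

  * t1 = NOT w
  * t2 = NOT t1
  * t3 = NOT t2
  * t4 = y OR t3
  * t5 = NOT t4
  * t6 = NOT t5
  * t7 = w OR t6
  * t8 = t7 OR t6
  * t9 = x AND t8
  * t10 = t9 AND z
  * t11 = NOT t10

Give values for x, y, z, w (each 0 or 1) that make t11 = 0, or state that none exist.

t11 = NOT t10 must be 0, so t10 = 1.
t10 = t9 AND z must be 1, so both t9 = 1 and z = 1.
t9 = x AND t8 must be 1, so both x = 1 and t8 = 1.
Check with x=1, y=1, z=1, w=0:
t1 = NOT w = NOT 0 = 1
t2 = NOT t1 = NOT 1 = 0
t3 = NOT t2 = NOT 0 = 1
t4 = y OR t3 = 1 OR 1 = 1
t5 = NOT t4 = NOT 1 = 0
t6 = NOT t5 = NOT 0 = 1
t7 = w OR t6 = 0 OR 1 = 1
t8 = t7 OR t6 = 1 OR 1 = 1
t9 = x AND t8 = 1 AND 1 = 1
t10 = t9 AND z = 1 AND 1 = 1
t11 = NOT t10 = NOT 1 = 0
So t11 = 0 as required.

x=1, y=1, z=1, w=0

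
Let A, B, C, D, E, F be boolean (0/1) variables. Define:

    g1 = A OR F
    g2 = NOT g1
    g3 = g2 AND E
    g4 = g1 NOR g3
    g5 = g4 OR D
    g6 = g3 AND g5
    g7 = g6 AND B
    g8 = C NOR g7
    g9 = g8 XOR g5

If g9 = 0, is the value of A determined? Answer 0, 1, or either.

Both values of A occur among assignments with g9 = 0:
  A=0: A=0, B=0, C=0, D=0, E=0, F=0
  A=1: A=1, B=0, C=0, D=1, E=0, F=0

either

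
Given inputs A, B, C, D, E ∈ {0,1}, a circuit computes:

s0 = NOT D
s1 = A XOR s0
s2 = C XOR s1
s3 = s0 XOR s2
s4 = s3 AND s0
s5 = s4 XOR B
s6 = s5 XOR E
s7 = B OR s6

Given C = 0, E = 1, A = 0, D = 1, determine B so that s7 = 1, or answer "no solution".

Check with C = 0, E = 1, A = 0, D = 1 and B=1:
s0 = NOT D = NOT 1 = 0
s1 = A XOR s0 = 0 XOR 0 = 0
s2 = C XOR s1 = 0 XOR 0 = 0
s3 = s0 XOR s2 = 0 XOR 0 = 0
s4 = s3 AND s0 = 0 AND 0 = 0
s5 = s4 XOR B = 0 XOR 1 = 1
s6 = s5 XOR E = 1 XOR 1 = 0
s7 = B OR s6 = 1 OR 0 = 1
So s7 = 1.

B=1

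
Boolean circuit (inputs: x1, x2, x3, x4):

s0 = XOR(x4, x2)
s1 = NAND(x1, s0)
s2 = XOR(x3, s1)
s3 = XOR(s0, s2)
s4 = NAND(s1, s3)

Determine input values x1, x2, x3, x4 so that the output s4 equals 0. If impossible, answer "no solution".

s4 = NAND(s1, s3) must be 0, so both s1 = 1 and s3 = 1.
s1 = NAND(x1, s0) must be 1, so at least one of x1, s0 is 0.
s3 = XOR(s0, s2) must be 1, so s0 and s2 differ.
Check with x1=0 x2=1 x3=0 x4=1:
s0 = XOR(x4, x2) = XOR(1, 1) = 0
s1 = NAND(x1, s0) = NAND(0, 0) = 1
s2 = XOR(x3, s1) = XOR(0, 1) = 1
s3 = XOR(s0, s2) = XOR(0, 1) = 1
s4 = NAND(s1, s3) = NAND(1, 1) = 0
So s4 = 0 as required.

x1=0 x2=1 x3=0 x4=1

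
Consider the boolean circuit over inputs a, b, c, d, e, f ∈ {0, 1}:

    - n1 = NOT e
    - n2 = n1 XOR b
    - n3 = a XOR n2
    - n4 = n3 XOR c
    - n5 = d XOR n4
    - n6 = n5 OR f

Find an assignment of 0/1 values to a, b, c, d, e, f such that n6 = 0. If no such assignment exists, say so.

a=1, b=0, c=1, d=1, e=0, f=0

n6 = n5 OR f must be 0, so both n5 = 0 and f = 0.
Check with a=1, b=0, c=1, d=1, e=0, f=0:
n1 = NOT e = NOT 0 = 1
n2 = n1 XOR b = 1 XOR 0 = 1
n3 = a XOR n2 = 1 XOR 1 = 0
n4 = n3 XOR c = 0 XOR 1 = 1
n5 = d XOR n4 = 1 XOR 1 = 0
n6 = n5 OR f = 0 OR 0 = 0
So n6 = 0 as required.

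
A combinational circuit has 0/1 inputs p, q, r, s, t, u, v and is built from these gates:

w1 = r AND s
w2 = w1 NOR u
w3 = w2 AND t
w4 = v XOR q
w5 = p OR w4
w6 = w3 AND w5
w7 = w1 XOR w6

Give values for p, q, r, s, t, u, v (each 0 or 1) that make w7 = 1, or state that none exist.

w7 = w1 XOR w6 must be 1, so w1 and w6 differ.
Check with p=1 q=0 r=1 s=1 t=1 u=1 v=1:
w1 = r AND s = 1 AND 1 = 1
w2 = w1 NOR u = 1 NOR 1 = 0
w3 = w2 AND t = 0 AND 1 = 0
w4 = v XOR q = 1 XOR 0 = 1
w5 = p OR w4 = 1 OR 1 = 1
w6 = w3 AND w5 = 0 AND 1 = 0
w7 = w1 XOR w6 = 1 XOR 0 = 1
So w7 = 1 as required.

p=1 q=0 r=1 s=1 t=1 u=1 v=1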